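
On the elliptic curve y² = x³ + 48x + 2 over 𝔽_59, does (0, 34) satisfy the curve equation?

no

y² = 34² ≡ 35; x³ + 48x + 2 = 2 ≡ 2 (mod 59). 35 ≠ 2.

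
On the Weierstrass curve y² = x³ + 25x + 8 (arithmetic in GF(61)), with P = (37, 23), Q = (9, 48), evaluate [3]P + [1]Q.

(26, 42)

First 3P:
Repeated addition: build up to 3P.
2P: tangent at (37, 23): λ = (3·37² + 25)/(2·23) ≡ 45/46. 46⁻¹ ≡ 4 (mod 61), so λ ≡ 45·4 ≡ 58.
  x = λ² - 37 - 37 = 3364 - 74 ≡ 57; y = λ·(37 - 57) - 23 ≡ 37. → (57, 37)
3P: (57, 37) + (37, 23). λ = (23 - 37)/(37 - 57) ≡ 47/41 mod 61. 41⁻¹ ≡ 3 (mod 61), so λ ≡ 19.
  x = λ² - 57 - 37 = 361 - 94 ≡ 23; y = λ·(57 - 23) - 37 ≡ 60. → (23, 60)
3P = (23, 60).
Finally 3P + Q:
(23, 60) + (9, 48). λ = (48 - 60)/(9 - 23) ≡ 49/47 mod 61. 47⁻¹ ≡ 13 (mod 61), so λ ≡ 27.
  x = λ² - 23 - 9 = 729 - 32 ≡ 26; y = λ·(23 - 26) - 60 ≡ 42. → (26, 42)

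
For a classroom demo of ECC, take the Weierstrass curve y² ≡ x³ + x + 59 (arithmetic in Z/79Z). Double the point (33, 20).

tangent at (33, 20): λ = (3·33² + 1)/(2·20) ≡ 29/40. 40⁻¹ ≡ 2 (mod 79), so λ ≡ 29·2 ≡ 58.
  x = λ² - 33 - 33 = 3364 - 66 ≡ 59; y = λ·(33 - 59) - 20 ≡ 52. → (59, 52)

(59, 52)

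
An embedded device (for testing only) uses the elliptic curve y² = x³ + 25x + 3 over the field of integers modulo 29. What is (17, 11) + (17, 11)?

tangent at (17, 11): λ = (3·17² + 25)/(2·11) ≡ 22/22. 22⁻¹ ≡ 4 (mod 29), so λ ≡ 22·4 ≡ 1.
  x = λ² - 17 - 17 = 1 - 34 ≡ 25; y = λ·(17 - 25) - 11 ≡ 10. → (25, 10)

(25, 10)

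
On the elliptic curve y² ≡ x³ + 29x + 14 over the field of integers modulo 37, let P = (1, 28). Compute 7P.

Repeated addition: build up to 7P.
2P: tangent at (1, 28): λ = (3·1² + 29)/(2·28) ≡ 32/19. 19⁻¹ ≡ 2 (mod 37) since 19·2 = 38 ≡ 1, so λ ≡ 32·2 ≡ 27.
  x = λ² - 1 - 1 = 729 - 2 ≡ 24; y = λ·(1 - 24) - 28 ≡ 17. → (24, 17)
3P: (24, 17) + (1, 28). λ = (28 - 17)/(1 - 24) ≡ 11/14 mod 37. 14⁻¹ ≡ 8 (mod 37), so λ ≡ 14.
  x = λ² - 24 - 1 = 196 - 25 ≡ 23; y = λ·(24 - 23) - 17 ≡ 34. → (23, 34)
4P: (23, 34) + (1, 28). λ = (28 - 34)/(1 - 23) ≡ 31/15 mod 37. 15⁻¹ ≡ 5 (mod 37) since 15·5 = 75 ≡ 1, so λ ≡ 7.
  x = λ² - 23 - 1 = 49 - 24 ≡ 25; y = λ·(23 - 25) - 34 ≡ 26. → (25, 26)
5P: (25, 26) + (1, 28). λ = (28 - 26)/(1 - 25) ≡ 2/13 mod 37. 13⁻¹ ≡ 20 (mod 37), so λ ≡ 3.
  x = λ² - 25 - 1 = 9 - 26 ≡ 20; y = λ·(25 - 20) - 26 ≡ 26. → (20, 26)
6P: (20, 26) + (1, 28). λ = (28 - 26)/(1 - 20) ≡ 2/18 mod 37. 18⁻¹ ≡ 35 (mod 37) since 18·35 = 630 ≡ 1, so λ ≡ 33.
  x = λ² - 20 - 1 = 1089 - 21 ≡ 32; y = λ·(20 - 32) - 26 ≡ 22. → (32, 22)
7P: (32, 22) + (1, 28). λ = (28 - 22)/(1 - 32) ≡ 6/6 mod 37. 6⁻¹ ≡ 31 (mod 37), so λ ≡ 1.
  x = λ² - 32 - 1 = 1 - 33 ≡ 5; y = λ·(32 - 5) - 22 ≡ 5. → (5, 5)

(5, 5)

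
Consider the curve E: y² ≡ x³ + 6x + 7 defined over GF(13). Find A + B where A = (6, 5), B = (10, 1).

(11, 0)

(6, 5) + (10, 1). λ = (1 - 5)/(10 - 6) ≡ 9/4 mod 13. 4⁻¹ ≡ 10 (mod 13), so λ ≡ 12.
  x = λ² - 6 - 10 = 144 - 16 ≡ 11; y = λ·(6 - 11) - 5 ≡ 0. → (11, 0)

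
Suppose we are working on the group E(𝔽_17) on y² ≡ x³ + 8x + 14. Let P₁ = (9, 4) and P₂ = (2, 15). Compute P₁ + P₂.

(5, 14)

(9, 4) + (2, 15). λ = (15 - 4)/(2 - 9) ≡ 11/10 mod 17. 10⁻¹ ≡ 12 (mod 17), so λ ≡ 13.
  x = λ² - 9 - 2 = 169 - 11 ≡ 5; y = λ·(9 - 5) - 4 ≡ 14. → (5, 14)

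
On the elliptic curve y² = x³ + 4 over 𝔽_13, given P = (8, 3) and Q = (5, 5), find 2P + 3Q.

(11, 3)

First 2P:
Repeated addition: build up to 2P.
2P: tangent at (8, 3): λ = (3·8² + 0)/(2·3) ≡ 10/6. 6⁻¹ ≡ 11 (mod 13), so λ ≡ 10·11 ≡ 6.
  x = λ² - 8 - 8 = 36 - 16 ≡ 7; y = λ·(8 - 7) - 3 ≡ 3. → (7, 3)
2P = (7, 3).
Next 3Q:
Repeated addition: build up to 3Q.
2Q: tangent at (5, 5): λ = (3·5² + 0)/(2·5) ≡ 10/10. 10⁻¹ ≡ 4 (mod 13) since 10·4 = 40 ≡ 1, so λ ≡ 10·4 ≡ 1.
  x = λ² - 5 - 5 = 1 - 10 ≡ 4; y = λ·(5 - 4) - 5 ≡ 9. → (4, 9)
3Q: (4, 9) + (5, 5). λ = (5 - 9)/(5 - 4) ≡ 9/1 mod 13. 1⁻¹ ≡ 1 (mod 13) since 1·1 = 1 ≡ 1, so λ ≡ 9.
  x = λ² - 4 - 5 = 81 - 9 ≡ 7; y = λ·(4 - 7) - 9 ≡ 3. → (7, 3)
3Q = (7, 3).
Finally 2P + 3Q:
tangent at (7, 3): λ = (3·7² + 0)/(2·3) ≡ 4/6. 6⁻¹ ≡ 11 (mod 13), so λ ≡ 4·11 ≡ 5.
  x = λ² - 7 - 7 = 25 - 14 ≡ 11; y = λ·(7 - 11) - 3 ≡ 3. → (11, 3)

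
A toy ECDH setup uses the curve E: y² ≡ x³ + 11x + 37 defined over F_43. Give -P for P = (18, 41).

-(18, 41) = (18, -41 mod 43) = (18, 2).

(18, 2)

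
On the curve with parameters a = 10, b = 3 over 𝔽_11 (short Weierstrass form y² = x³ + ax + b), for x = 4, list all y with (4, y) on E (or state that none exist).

none

x³ + 10x + 3 = 107 ≡ 8 (mod 11).
8 is a non-residue mod 11; no y exists.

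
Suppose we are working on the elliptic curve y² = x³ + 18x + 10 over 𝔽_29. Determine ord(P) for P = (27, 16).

2P: tangent at (27, 16): λ = (3·27² + 18)/(2·16) ≡ 1/3. 3⁻¹ ≡ 10 (mod 29), so λ ≡ 1·10 ≡ 10.
  x = λ² - 27 - 27 = 100 - 54 ≡ 17; y = λ·(27 - 17) - 16 ≡ 26. → (17, 26)
3P: (17, 26) + (27, 16). λ = (16 - 26)/(27 - 17) ≡ 19/10 mod 29. 10⁻¹ ≡ 3 (mod 29) since 10·3 = 30 ≡ 1, so λ ≡ 28.
  x = λ² - 17 - 27 = 784 - 44 ≡ 15; y = λ·(17 - 15) - 26 ≡ 1. → (15, 1)
4P: (15, 1) + (27, 16). λ = (16 - 1)/(27 - 15) ≡ 15/12 mod 29. 12⁻¹ ≡ 17 (mod 29), so λ ≡ 23.
  x = λ² - 15 - 27 = 529 - 42 ≡ 23; y = λ·(15 - 23) - 1 ≡ 18. → (23, 18)
5P: (23, 18) + (27, 16). λ = (16 - 18)/(27 - 23) ≡ 27/4 mod 29. 4⁻¹ ≡ 22 (mod 29) since 4·22 = 88 ≡ 1, so λ ≡ 14.
  x = λ² - 23 - 27 = 196 - 50 ≡ 1; y = λ·(23 - 1) - 18 ≡ 0. → (1, 0)
6P: (1, 0) + (27, 16). λ = (16 - 0)/(27 - 1) ≡ 16/26 mod 29. 26⁻¹ ≡ 19 (mod 29), so λ ≡ 14.
  x = λ² - 1 - 27 = 196 - 28 ≡ 23; y = λ·(1 - 23) - 0 ≡ 11. → (23, 11)
7P: (23, 11) + (27, 16). λ = (16 - 11)/(27 - 23) ≡ 5/4 mod 29. 4⁻¹ ≡ 22 (mod 29), so λ ≡ 23.
  x = λ² - 23 - 27 = 529 - 50 ≡ 15; y = λ·(23 - 15) - 11 ≡ 28. → (15, 28)
8P: (15, 28) + (27, 16). λ = (16 - 28)/(27 - 15) ≡ 17/12 mod 29. 12⁻¹ ≡ 17 (mod 29), so λ ≡ 28.
  x = λ² - 15 - 27 = 784 - 42 ≡ 17; y = λ·(15 - 17) - 28 ≡ 3. → (17, 3)
9P: (17, 3) + (27, 16). λ = (16 - 3)/(27 - 17) ≡ 13/10 mod 29. 10⁻¹ ≡ 3 (mod 29) since 10·3 = 30 ≡ 1, so λ ≡ 10.
  x = λ² - 17 - 27 = 100 - 44 ≡ 27; y = λ·(17 - 27) - 3 ≡ 13. → (27, 13)
10P: (27, 13) + (27, 16): same x and y₁ ≡ -y₂, so the sum is the point at infinity.
10P = the point at infinity, so the order is 10.

10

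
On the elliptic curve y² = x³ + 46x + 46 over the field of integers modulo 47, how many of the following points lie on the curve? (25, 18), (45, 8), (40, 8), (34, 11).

1

(25, 18): 18² ≡ 42, rhs ≡ 42 → on.
(45, 8): 8² ≡ 17, rhs ≡ 40 → off.
(40, 8): 8² ≡ 17, rhs ≡ 39 → off.
(34, 11): 11² ≡ 27, rhs ≡ 24 → off.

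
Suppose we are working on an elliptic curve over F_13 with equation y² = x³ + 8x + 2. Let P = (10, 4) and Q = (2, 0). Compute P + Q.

(11, 2)

(10, 4) + (2, 0). λ = (0 - 4)/(2 - 10) ≡ 9/5 mod 13. 5⁻¹ ≡ 8 (mod 13) since 5·8 = 40 ≡ 1, so λ ≡ 7.
  x = λ² - 10 - 2 = 49 - 12 ≡ 11; y = λ·(10 - 11) - 4 ≡ 2. → (11, 2)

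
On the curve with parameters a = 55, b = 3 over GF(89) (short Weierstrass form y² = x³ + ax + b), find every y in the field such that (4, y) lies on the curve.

38, 51

x³ + 55x + 3 = 287 ≡ 20 (mod 89).
Square roots of 20 mod 89: 38 and 51 (since 38² = 1444 ≡ 20).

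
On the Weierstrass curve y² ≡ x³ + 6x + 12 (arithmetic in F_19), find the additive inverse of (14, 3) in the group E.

-(14, 3) = (14, -3 mod 19) = (14, 16).

(14, 16)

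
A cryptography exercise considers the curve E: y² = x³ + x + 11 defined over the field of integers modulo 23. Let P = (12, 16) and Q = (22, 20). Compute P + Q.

(12, 16) + (22, 20). λ = (20 - 16)/(22 - 12) ≡ 4/10 mod 23. 10⁻¹ ≡ 7 (mod 23) since 10·7 = 70 ≡ 1, so λ ≡ 5.
  x = λ² - 12 - 22 = 25 - 34 ≡ 14; y = λ·(12 - 14) - 16 ≡ 20. → (14, 20)

(14, 20)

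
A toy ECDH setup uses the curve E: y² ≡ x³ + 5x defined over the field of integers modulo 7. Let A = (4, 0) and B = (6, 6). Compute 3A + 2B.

O

First 3A:
Repeated addition: build up to 3A.
2A: (4, 0) + (4, 0): same x and y₁ ≡ -y₂, so the sum is 𝒪.
3A: 𝒪 + (4, 0) = (4, 0) (identity).
3A = (4, 0).
Next 2B:
Repeated addition: build up to 2B.
2B: tangent at (6, 6): λ = (3·6² + 5)/(2·6) ≡ 1/5. 5⁻¹ ≡ 3 (mod 7) since 5·3 = 15 ≡ 1, so λ ≡ 1·3 ≡ 3.
  x = λ² - 6 - 6 = 9 - 12 ≡ 4; y = λ·(6 - 4) - 6 ≡ 0. → (4, 0)
2B = (4, 0).
Finally 3A + 2B:
(4, 0) + (4, 0): same x and y₁ ≡ -y₂, so the sum is 𝒪.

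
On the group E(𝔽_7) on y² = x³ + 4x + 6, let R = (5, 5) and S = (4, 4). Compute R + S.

(6, 1)

(5, 5) + (4, 4). λ = (4 - 5)/(4 - 5) ≡ 6/6 mod 7. 6⁻¹ ≡ 6 (mod 7) since 6·6 = 36 ≡ 1, so λ ≡ 1.
  x = λ² - 5 - 4 = 1 - 9 ≡ 6; y = λ·(5 - 6) - 5 ≡ 1. → (6, 1)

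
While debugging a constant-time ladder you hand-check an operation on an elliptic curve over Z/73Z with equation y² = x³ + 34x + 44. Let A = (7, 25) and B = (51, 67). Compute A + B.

(7, 25) + (51, 67). λ = (67 - 25)/(51 - 7) ≡ 42/44 mod 73. 44⁻¹ ≡ 5 (mod 73) since 44·5 = 220 ≡ 1, so λ ≡ 64.
  x = λ² - 7 - 51 = 4096 - 58 ≡ 23; y = λ·(7 - 23) - 25 ≡ 46. → (23, 46)

(23, 46)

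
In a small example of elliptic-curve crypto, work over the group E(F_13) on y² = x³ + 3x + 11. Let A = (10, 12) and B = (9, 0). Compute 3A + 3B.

(9, 0)

First 3A:
Repeated addition: build up to 3A.
2A: tangent at (10, 12): λ = (3·10² + 3)/(2·12) ≡ 4/11. 11⁻¹ ≡ 6 (mod 13) since 11·6 = 66 ≡ 1, so λ ≡ 4·6 ≡ 11.
  x = λ² - 10 - 10 = 121 - 20 ≡ 10; y = λ·(10 - 10) - 12 ≡ 1. → (10, 1)
3A: (10, 1) + (10, 12): same x and y₁ ≡ -y₂, so the sum is O.
3A = O.
Next 3B:
Repeated addition: build up to 3B.
2B: (9, 0) + (9, 0): same x and y₁ ≡ -y₂, so the sum is O.
3B: O + (9, 0) = (9, 0) (identity).
3B = (9, 0).
Finally 3A + 3B:
O + (9, 0) = (9, 0) (identity).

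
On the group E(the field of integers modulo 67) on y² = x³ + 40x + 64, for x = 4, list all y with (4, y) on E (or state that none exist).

none

x³ + 40x + 64 = 288 ≡ 20 (mod 67).
20 is a non-residue mod 67; no y exists.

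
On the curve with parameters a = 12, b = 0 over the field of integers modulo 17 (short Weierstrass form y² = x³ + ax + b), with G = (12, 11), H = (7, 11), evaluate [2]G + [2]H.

(8, 8)

First 2G:
Repeated addition: build up to 2G.
2G: tangent at (12, 11): λ = (3·12² + 12)/(2·11) ≡ 2/5. 5⁻¹ ≡ 7 (mod 17), so λ ≡ 2·7 ≡ 14.
  x = λ² - 12 - 12 = 196 - 24 ≡ 2; y = λ·(12 - 2) - 11 ≡ 10. → (2, 10)
2G = (2, 10).
Next 2H:
Repeated addition: build up to 2H.
2H: tangent at (7, 11): λ = (3·7² + 12)/(2·11) ≡ 6/5. 5⁻¹ ≡ 7 (mod 17), so λ ≡ 6·7 ≡ 8.
  x = λ² - 7 - 7 = 64 - 14 ≡ 16; y = λ·(7 - 16) - 11 ≡ 2. → (16, 2)
2H = (16, 2).
Finally 2G + 2H:
(2, 10) + (16, 2). λ = (2 - 10)/(16 - 2) ≡ 9/14 mod 17. 14⁻¹ ≡ 11 (mod 17), so λ ≡ 14.
  x = λ² - 2 - 16 = 196 - 18 ≡ 8; y = λ·(2 - 8) - 10 ≡ 8. → (8, 8)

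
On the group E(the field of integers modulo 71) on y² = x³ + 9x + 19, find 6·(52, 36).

(32, 42)

Write Q = (52, 36).
Double-and-add on 6 = (110)₂. Start with Q = (52, 36) for the leading 1-bit.
double: tangent at (52, 36): λ = (3·52² + 9)/(2·36) ≡ 27/1. 1⁻¹ ≡ 1 (mod 71), so λ ≡ 27·1 ≡ 27.
  x = λ² - 52 - 52 = 729 - 104 ≡ 57; y = λ·(52 - 57) - 36 ≡ 42. → (57, 42)
add Q: (57, 42) + (52, 36). λ = (36 - 42)/(52 - 57) ≡ 65/66 mod 71. 66⁻¹ ≡ 14 (mod 71) since 66·14 = 924 ≡ 1, so λ ≡ 58.
  x = λ² - 57 - 52 = 3364 - 109 ≡ 60; y = λ·(57 - 60) - 42 ≡ 68. → (60, 68)
double: tangent at (60, 68): λ = (3·60² + 9)/(2·68) ≡ 17/65. 65⁻¹ ≡ 59 (mod 71) since 65·59 = 3835 ≡ 1, so λ ≡ 17·59 ≡ 9.
  x = λ² - 60 - 60 = 81 - 120 ≡ 32; y = λ·(60 - 32) - 68 ≡ 42. → (32, 42)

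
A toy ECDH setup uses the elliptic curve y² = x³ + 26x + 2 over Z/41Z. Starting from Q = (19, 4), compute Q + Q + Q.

Repeated addition: build up to 3Q.
2Q: tangent at (19, 4): λ = (3·19² + 26)/(2·4) ≡ 2/8. 8⁻¹ ≡ 36 (mod 41) since 8·36 = 288 ≡ 1, so λ ≡ 2·36 ≡ 31.
  x = λ² - 19 - 19 = 961 - 38 ≡ 21; y = λ·(19 - 21) - 4 ≡ 16. → (21, 16)
3Q: (21, 16) + (19, 4). λ = (4 - 16)/(19 - 21) ≡ 29/39 mod 41. 39⁻¹ ≡ 20 (mod 41), so λ ≡ 6.
  x = λ² - 21 - 19 = 36 - 40 ≡ 37; y = λ·(21 - 37) - 16 ≡ 11. → (37, 11)

(37, 11)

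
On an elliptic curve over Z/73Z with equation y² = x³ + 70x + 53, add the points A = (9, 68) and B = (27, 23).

(9, 68) + (27, 23). λ = (23 - 68)/(27 - 9) ≡ 28/18 mod 73. 18⁻¹ ≡ 69 (mod 73) since 18·69 = 1242 ≡ 1, so λ ≡ 34.
  x = λ² - 9 - 27 = 1156 - 36 ≡ 25; y = λ·(9 - 25) - 68 ≡ 45. → (25, 45)

(25, 45)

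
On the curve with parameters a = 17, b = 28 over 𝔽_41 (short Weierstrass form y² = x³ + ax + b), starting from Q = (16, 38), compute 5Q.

Double-and-add on 5 = (101)₂. Start with Q = (16, 38) for the leading 1-bit.
double: tangent at (16, 38): λ = (3·16² + 17)/(2·38) ≡ 6/35. 35⁻¹ ≡ 34 (mod 41), so λ ≡ 6·34 ≡ 40.
  x = λ² - 16 - 16 = 1600 - 32 ≡ 10; y = λ·(16 - 10) - 38 ≡ 38. → (10, 38)
double: tangent at (10, 38): λ = (3·10² + 17)/(2·38) ≡ 30/35. 35⁻¹ ≡ 34 (mod 41), so λ ≡ 30·34 ≡ 36.
  x = λ² - 10 - 10 = 1296 - 20 ≡ 5; y = λ·(10 - 5) - 38 ≡ 19. → (5, 19)
add Q: (5, 19) + (16, 38). λ = (38 - 19)/(16 - 5) ≡ 19/11 mod 41. 11⁻¹ ≡ 15 (mod 41) since 11·15 = 165 ≡ 1, so λ ≡ 39.
  x = λ² - 5 - 16 = 1521 - 21 ≡ 24; y = λ·(5 - 24) - 19 ≡ 19. → (24, 19)

(24, 19)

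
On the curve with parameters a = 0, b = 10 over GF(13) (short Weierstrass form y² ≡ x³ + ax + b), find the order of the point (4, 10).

2P: tangent at (4, 10): λ = (3·4² + 0)/(2·10) ≡ 9/7. 7⁻¹ ≡ 2 (mod 13) since 7·2 = 14 ≡ 1, so λ ≡ 9·2 ≡ 5.
  x = λ² - 4 - 4 = 25 - 8 ≡ 4; y = λ·(4 - 4) - 10 ≡ 3. → (4, 3)
3P: (4, 3) + (4, 10): same x and y₁ ≡ -y₂, so the sum is 𝒪.
3P = 𝒪, so the order is 3.

3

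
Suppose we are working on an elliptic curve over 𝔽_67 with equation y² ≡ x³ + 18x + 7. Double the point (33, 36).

tangent at (33, 36): λ = (3·33² + 18)/(2·36) ≡ 2/5. 5⁻¹ ≡ 27 (mod 67), so λ ≡ 2·27 ≡ 54.
  x = λ² - 33 - 33 = 2916 - 66 ≡ 36; y = λ·(33 - 36) - 36 ≡ 3. → (36, 3)

(36, 3)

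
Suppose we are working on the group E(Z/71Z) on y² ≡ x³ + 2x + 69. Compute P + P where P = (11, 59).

tangent at (11, 59): λ = (3·11² + 2)/(2·59) ≡ 10/47. 47⁻¹ ≡ 68 (mod 71), so λ ≡ 10·68 ≡ 41.
  x = λ² - 11 - 11 = 1681 - 22 ≡ 26; y = λ·(11 - 26) - 59 ≡ 36. → (26, 36)

(26, 36)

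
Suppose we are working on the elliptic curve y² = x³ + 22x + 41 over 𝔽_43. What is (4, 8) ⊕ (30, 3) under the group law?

(32, 4)

(4, 8) + (30, 3). λ = (3 - 8)/(30 - 4) ≡ 38/26 mod 43. 26⁻¹ ≡ 5 (mod 43), so λ ≡ 18.
  x = λ² - 4 - 30 = 324 - 34 ≡ 32; y = λ·(4 - 32) - 8 ≡ 4. → (32, 4)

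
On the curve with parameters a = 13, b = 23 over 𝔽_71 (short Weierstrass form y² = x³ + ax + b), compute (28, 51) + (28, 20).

The two points share x = 28 and their y-coordinates satisfy 51 + 20 ≡ 0 (mod 71), so they are inverses. Their sum is O.

O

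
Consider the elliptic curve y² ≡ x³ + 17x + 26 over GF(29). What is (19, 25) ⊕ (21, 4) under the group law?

(19, 25) + (21, 4). λ = (4 - 25)/(21 - 19) ≡ 8/2 mod 29. 2⁻¹ ≡ 15 (mod 29), so λ ≡ 4.
  x = λ² - 19 - 21 = 16 - 40 ≡ 5; y = λ·(19 - 5) - 25 ≡ 2. → (5, 2)

(5, 2)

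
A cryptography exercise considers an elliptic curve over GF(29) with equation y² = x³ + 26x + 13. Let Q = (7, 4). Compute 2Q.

tangent at (7, 4): λ = (3·7² + 26)/(2·4) ≡ 28/8. 8⁻¹ ≡ 11 (mod 29) since 8·11 = 88 ≡ 1, so λ ≡ 28·11 ≡ 18.
  x = λ² - 7 - 7 = 324 - 14 ≡ 20; y = λ·(7 - 20) - 4 ≡ 23. → (20, 23)

(20, 23)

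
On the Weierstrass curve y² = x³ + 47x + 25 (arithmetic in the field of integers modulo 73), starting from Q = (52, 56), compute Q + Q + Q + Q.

(71, 54)

Double-and-add on 4 = (100)₂. Start with Q = (52, 56) for the leading 1-bit.
double: tangent at (52, 56): λ = (3·52² + 47)/(2·56) ≡ 56/39. 39⁻¹ ≡ 15 (mod 73), so λ ≡ 56·15 ≡ 37.
  x = λ² - 52 - 52 = 1369 - 104 ≡ 24; y = λ·(52 - 24) - 56 ≡ 31. → (24, 31)
double: tangent at (24, 31): λ = (3·24² + 47)/(2·31) ≡ 23/62. 62⁻¹ ≡ 53 (mod 73), so λ ≡ 23·53 ≡ 51.
  x = λ² - 24 - 24 = 2601 - 48 ≡ 71; y = λ·(24 - 71) - 31 ≡ 54. → (71, 54)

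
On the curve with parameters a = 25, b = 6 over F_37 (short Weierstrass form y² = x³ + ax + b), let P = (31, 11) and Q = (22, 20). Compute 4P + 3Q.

(11, 24)

First 4P:
Double-and-add on 4 = (100)₂. Start with P = (31, 11) for the leading 1-bit.
double: tangent at (31, 11): λ = (3·31² + 25)/(2·11) ≡ 22/22. 22⁻¹ ≡ 32 (mod 37), so λ ≡ 22·32 ≡ 1.
  x = λ² - 31 - 31 = 1 - 62 ≡ 13; y = λ·(31 - 13) - 11 ≡ 7. → (13, 7)
double: tangent at (13, 7): λ = (3·13² + 25)/(2·7) ≡ 14/14. 14⁻¹ ≡ 8 (mod 37) since 14·8 = 112 ≡ 1, so λ ≡ 14·8 ≡ 1.
  x = λ² - 13 - 13 = 1 - 26 ≡ 12; y = λ·(13 - 12) - 7 ≡ 31. → (12, 31)
4P = (12, 31).
Next 3Q:
Repeated addition: build up to 3Q.
2Q: tangent at (22, 20): λ = (3·22² + 25)/(2·20) ≡ 34/3. 3⁻¹ ≡ 25 (mod 37) since 3·25 = 75 ≡ 1, so λ ≡ 34·25 ≡ 36.
  x = λ² - 22 - 22 = 1296 - 44 ≡ 31; y = λ·(22 - 31) - 20 ≡ 26. → (31, 26)
3Q: (31, 26) + (22, 20). λ = (20 - 26)/(22 - 31) ≡ 31/28 mod 37. 28⁻¹ ≡ 4 (mod 37), so λ ≡ 13.
  x = λ² - 31 - 22 = 169 - 53 ≡ 5; y = λ·(31 - 5) - 26 ≡ 16. → (5, 16)
3Q = (5, 16).
Finally 4P + 3Q:
(12, 31) + (5, 16). λ = (16 - 31)/(5 - 12) ≡ 22/30 mod 37. 30⁻¹ ≡ 21 (mod 37) since 30·21 = 630 ≡ 1, so λ ≡ 18.
  x = λ² - 12 - 5 = 324 - 17 ≡ 11; y = λ·(12 - 11) - 31 ≡ 24. → (11, 24)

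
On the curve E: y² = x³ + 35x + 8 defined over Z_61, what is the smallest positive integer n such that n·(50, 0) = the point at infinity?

2

2P: (50, 0) + (50, 0): same x and y₁ ≡ -y₂, so the sum is the point at infinity.
2P = the point at infinity, so the order is 2.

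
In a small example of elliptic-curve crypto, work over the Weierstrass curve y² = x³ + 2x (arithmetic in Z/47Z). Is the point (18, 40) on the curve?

no

y² = 40² ≡ 2; x³ + 2x + 0 = 5868 ≡ 40 (mod 47). 2 ≠ 40.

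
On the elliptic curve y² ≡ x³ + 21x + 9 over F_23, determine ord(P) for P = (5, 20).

2P: tangent at (5, 20): λ = (3·5² + 21)/(2·20) ≡ 4/17. 17⁻¹ ≡ 19 (mod 23) since 17·19 = 323 ≡ 1, so λ ≡ 4·19 ≡ 7.
  x = λ² - 5 - 5 = 49 - 10 ≡ 16; y = λ·(5 - 16) - 20 ≡ 18. → (16, 18)
3P: (16, 18) + (5, 20). λ = (20 - 18)/(5 - 16) ≡ 2/12 mod 23. 12⁻¹ ≡ 2 (mod 23), so λ ≡ 4.
  x = λ² - 16 - 5 = 16 - 21 ≡ 18; y = λ·(16 - 18) - 18 ≡ 20. → (18, 20)
4P: (18, 20) + (5, 20). λ = (20 - 20)/(5 - 18) ≡ 0/10 mod 23. 10⁻¹ ≡ 7 (mod 23), so λ ≡ 0.
  x = λ² - 18 - 5 = 0 - 23 ≡ 0; y = λ·(18 - 0) - 20 ≡ 3. → (0, 3)
5P: (0, 3) + (5, 20). λ = (20 - 3)/(5 - 0) ≡ 17/5 mod 23. 5⁻¹ ≡ 14 (mod 23), so λ ≡ 8.
  x = λ² - 0 - 5 = 64 - 5 ≡ 13; y = λ·(0 - 13) - 3 ≡ 8. → (13, 8)
6P: (13, 8) + (5, 20). λ = (20 - 8)/(5 - 13) ≡ 12/15 mod 23. 15⁻¹ ≡ 20 (mod 23) since 15·20 = 300 ≡ 1, so λ ≡ 10.
  x = λ² - 13 - 5 = 100 - 18 ≡ 13; y = λ·(13 - 13) - 8 ≡ 15. → (13, 15)
7P: (13, 15) + (5, 20). λ = (20 - 15)/(5 - 13) ≡ 5/15 mod 23. 15⁻¹ ≡ 20 (mod 23), so λ ≡ 8.
  x = λ² - 13 - 5 = 64 - 18 ≡ 0; y = λ·(13 - 0) - 15 ≡ 20. → (0, 20)
8P: (0, 20) + (5, 20). λ = (20 - 20)/(5 - 0) ≡ 0/5 mod 23. 5⁻¹ ≡ 14 (mod 23) since 5·14 = 70 ≡ 1, so λ ≡ 0.
  x = λ² - 0 - 5 = 0 - 5 ≡ 18; y = λ·(0 - 18) - 20 ≡ 3. → (18, 3)
9P: (18, 3) + (5, 20). λ = (20 - 3)/(5 - 18) ≡ 17/10 mod 23. 10⁻¹ ≡ 7 (mod 23) since 10·7 = 70 ≡ 1, so λ ≡ 4.
  x = λ² - 18 - 5 = 16 - 23 ≡ 16; y = λ·(18 - 16) - 3 ≡ 5. → (16, 5)
10P: (16, 5) + (5, 20). λ = (20 - 5)/(5 - 16) ≡ 15/12 mod 23. 12⁻¹ ≡ 2 (mod 23), so λ ≡ 7.
  x = λ² - 16 - 5 = 49 - 21 ≡ 5; y = λ·(16 - 5) - 5 ≡ 3. → (5, 3)
11P: (5, 3) + (5, 20): same x and y₁ ≡ -y₂, so the sum is 𝒪.
11P = 𝒪, so the order is 11.

11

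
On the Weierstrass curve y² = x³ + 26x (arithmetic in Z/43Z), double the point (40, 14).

tangent at (40, 14): λ = (3·40² + 26)/(2·14) ≡ 10/28. 28⁻¹ ≡ 20 (mod 43), so λ ≡ 10·20 ≡ 28.
  x = λ² - 40 - 40 = 784 - 80 ≡ 16; y = λ·(40 - 16) - 14 ≡ 13. → (16, 13)

(16, 13)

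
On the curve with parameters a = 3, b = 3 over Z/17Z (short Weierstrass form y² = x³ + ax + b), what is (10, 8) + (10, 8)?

tangent at (10, 8): λ = (3·10² + 3)/(2·8) ≡ 14/16. 16⁻¹ ≡ 16 (mod 17), so λ ≡ 14·16 ≡ 3.
  x = λ² - 10 - 10 = 9 - 20 ≡ 6; y = λ·(10 - 6) - 8 ≡ 4. → (6, 4)

(6, 4)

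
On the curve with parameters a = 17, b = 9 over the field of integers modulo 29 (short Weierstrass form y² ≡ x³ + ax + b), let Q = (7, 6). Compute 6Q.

(27, 24)

Repeated addition: build up to 6Q.
2Q: tangent at (7, 6): λ = (3·7² + 17)/(2·6) ≡ 19/12. 12⁻¹ ≡ 17 (mod 29), so λ ≡ 19·17 ≡ 4.
  x = λ² - 7 - 7 = 16 - 14 ≡ 2; y = λ·(7 - 2) - 6 ≡ 14. → (2, 14)
3Q: (2, 14) + (7, 6). λ = (6 - 14)/(7 - 2) ≡ 21/5 mod 29. 5⁻¹ ≡ 6 (mod 29) since 5·6 = 30 ≡ 1, so λ ≡ 10.
  x = λ² - 2 - 7 = 100 - 9 ≡ 4; y = λ·(2 - 4) - 14 ≡ 24. → (4, 24)
4Q: (4, 24) + (7, 6). λ = (6 - 24)/(7 - 4) ≡ 11/3 mod 29. 3⁻¹ ≡ 10 (mod 29), so λ ≡ 23.
  x = λ² - 4 - 7 = 529 - 11 ≡ 25; y = λ·(4 - 25) - 24 ≡ 15. → (25, 15)
5Q: (25, 15) + (7, 6). λ = (6 - 15)/(7 - 25) ≡ 20/11 mod 29. 11⁻¹ ≡ 8 (mod 29), so λ ≡ 15.
  x = λ² - 25 - 7 = 225 - 32 ≡ 19; y = λ·(25 - 19) - 15 ≡ 17. → (19, 17)
6Q: (19, 17) + (7, 6). λ = (6 - 17)/(7 - 19) ≡ 18/17 mod 29. 17⁻¹ ≡ 12 (mod 29) since 17·12 = 204 ≡ 1, so λ ≡ 13.
  x = λ² - 19 - 7 = 169 - 26 ≡ 27; y = λ·(19 - 27) - 17 ≡ 24. → (27, 24)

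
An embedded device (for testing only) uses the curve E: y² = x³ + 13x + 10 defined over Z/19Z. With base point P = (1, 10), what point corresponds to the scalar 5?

(9, 1)

Double-and-add on 5 = (101)₂. Start with P = (1, 10) for the leading 1-bit.
double: tangent at (1, 10): λ = (3·1² + 13)/(2·10) ≡ 16/1. 1⁻¹ ≡ 1 (mod 19) since 1·1 = 1 ≡ 1, so λ ≡ 16·1 ≡ 16.
  x = λ² - 1 - 1 = 256 - 2 ≡ 7; y = λ·(1 - 7) - 10 ≡ 8. → (7, 8)
double: tangent at (7, 8): λ = (3·7² + 13)/(2·8) ≡ 8/16. 16⁻¹ ≡ 6 (mod 19) since 16·6 = 96 ≡ 1, so λ ≡ 8·6 ≡ 10.
  x = λ² - 7 - 7 = 100 - 14 ≡ 10; y = λ·(7 - 10) - 8 ≡ 0. → (10, 0)
add P: (10, 0) + (1, 10). λ = (10 - 0)/(1 - 10) ≡ 10/10 mod 19. 10⁻¹ ≡ 2 (mod 19) since 10·2 = 20 ≡ 1, so λ ≡ 1.
  x = λ² - 10 - 1 = 1 - 11 ≡ 9; y = λ·(10 - 9) - 0 ≡ 1. → (9, 1)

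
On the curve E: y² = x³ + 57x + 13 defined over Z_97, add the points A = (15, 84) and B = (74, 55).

(55, 8)

(15, 84) + (74, 55). λ = (55 - 84)/(74 - 15) ≡ 68/59 mod 97. 59⁻¹ ≡ 74 (mod 97), so λ ≡ 85.
  x = λ² - 15 - 74 = 7225 - 89 ≡ 55; y = λ·(15 - 55) - 84 ≡ 8. → (55, 8)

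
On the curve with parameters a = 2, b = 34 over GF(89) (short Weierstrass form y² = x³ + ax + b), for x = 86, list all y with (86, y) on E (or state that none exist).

1, 88

x³ + 2x + 34 = 636262 ≡ 1 (mod 89).
Square roots of 1 mod 89: 1 and 88 (since 1² = 1 ≡ 1).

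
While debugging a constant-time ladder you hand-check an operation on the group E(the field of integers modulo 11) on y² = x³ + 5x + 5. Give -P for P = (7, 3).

-(7, 3) = (7, -3 mod 11) = (7, 8).

(7, 8)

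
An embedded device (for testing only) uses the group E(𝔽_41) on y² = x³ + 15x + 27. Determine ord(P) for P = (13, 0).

2P: (13, 0) + (13, 0): same x and y₁ ≡ -y₂, so the sum is ∞.
2P = ∞, so the order is 2.

2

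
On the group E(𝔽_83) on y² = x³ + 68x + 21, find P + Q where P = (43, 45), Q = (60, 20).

(43, 45) + (60, 20). λ = (20 - 45)/(60 - 43) ≡ 58/17 mod 83. 17⁻¹ ≡ 44 (mod 83), so λ ≡ 62.
  x = λ² - 43 - 60 = 3844 - 103 ≡ 6; y = λ·(43 - 6) - 45 ≡ 8. → (6, 8)

(6, 8)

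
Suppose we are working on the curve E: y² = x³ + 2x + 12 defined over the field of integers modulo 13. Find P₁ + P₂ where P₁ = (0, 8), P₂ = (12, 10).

(5, 2)

(0, 8) + (12, 10). λ = (10 - 8)/(12 - 0) ≡ 2/12 mod 13. 12⁻¹ ≡ 12 (mod 13), so λ ≡ 11.
  x = λ² - 0 - 12 = 121 - 12 ≡ 5; y = λ·(0 - 5) - 8 ≡ 2. → (5, 2)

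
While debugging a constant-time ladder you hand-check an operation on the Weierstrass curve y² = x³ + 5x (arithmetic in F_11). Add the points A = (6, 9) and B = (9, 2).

(6, 9) + (9, 2). λ = (2 - 9)/(9 - 6) ≡ 4/3 mod 11. 3⁻¹ ≡ 4 (mod 11) since 3·4 = 12 ≡ 1, so λ ≡ 5.
  x = λ² - 6 - 9 = 25 - 15 ≡ 10; y = λ·(6 - 10) - 9 ≡ 4. → (10, 4)

(10, 4)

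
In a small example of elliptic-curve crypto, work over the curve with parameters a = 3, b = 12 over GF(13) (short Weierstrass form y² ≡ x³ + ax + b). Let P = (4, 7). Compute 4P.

(5, 3)

Double-and-add on 4 = (100)₂. Start with P = (4, 7) for the leading 1-bit.
double: tangent at (4, 7): λ = (3·4² + 3)/(2·7) ≡ 12/1. 1⁻¹ ≡ 1 (mod 13), so λ ≡ 12·1 ≡ 12.
  x = λ² - 4 - 4 = 144 - 8 ≡ 6; y = λ·(4 - 6) - 7 ≡ 8. → (6, 8)
double: tangent at (6, 8): λ = (3·6² + 3)/(2·8) ≡ 7/3. 3⁻¹ ≡ 9 (mod 13), so λ ≡ 7·9 ≡ 11.
  x = λ² - 6 - 6 = 121 - 12 ≡ 5; y = λ·(6 - 5) - 8 ≡ 3. → (5, 3)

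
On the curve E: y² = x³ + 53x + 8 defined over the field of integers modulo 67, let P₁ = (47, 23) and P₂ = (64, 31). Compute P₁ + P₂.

(42, 3)

(47, 23) + (64, 31). λ = (31 - 23)/(64 - 47) ≡ 8/17 mod 67. 17⁻¹ ≡ 4 (mod 67), so λ ≡ 32.
  x = λ² - 47 - 64 = 1024 - 111 ≡ 42; y = λ·(47 - 42) - 23 ≡ 3. → (42, 3)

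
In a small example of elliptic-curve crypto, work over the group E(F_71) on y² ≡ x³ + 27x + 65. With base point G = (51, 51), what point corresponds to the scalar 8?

Double-and-add on 8 = (1000)₂. Start with G = (51, 51) for the leading 1-bit.
double: tangent at (51, 51): λ = (3·51² + 27)/(2·51) ≡ 20/31. 31⁻¹ ≡ 55 (mod 71), so λ ≡ 20·55 ≡ 35.
  x = λ² - 51 - 51 = 1225 - 102 ≡ 58; y = λ·(51 - 58) - 51 ≡ 59. → (58, 59)
double: tangent at (58, 59): λ = (3·58² + 27)/(2·59) ≡ 37/47. 47⁻¹ ≡ 68 (mod 71) since 47·68 = 3196 ≡ 1, so λ ≡ 37·68 ≡ 31.
  x = λ² - 58 - 58 = 961 - 116 ≡ 64; y = λ·(58 - 64) - 59 ≡ 39. → (64, 39)
double: tangent at (64, 39): λ = (3·64² + 27)/(2·39) ≡ 32/7. 7⁻¹ ≡ 61 (mod 71), so λ ≡ 32·61 ≡ 35.
  x = λ² - 64 - 64 = 1225 - 128 ≡ 32; y = λ·(64 - 32) - 39 ≡ 16. → (32, 16)

(32, 16)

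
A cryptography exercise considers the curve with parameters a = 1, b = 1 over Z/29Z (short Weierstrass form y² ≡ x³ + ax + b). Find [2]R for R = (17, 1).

tangent at (17, 1): λ = (3·17² + 1)/(2·1) ≡ 27/2. 2⁻¹ ≡ 15 (mod 29), so λ ≡ 27·15 ≡ 28.
  x = λ² - 17 - 17 = 784 - 34 ≡ 25; y = λ·(17 - 25) - 1 ≡ 7. → (25, 7)

(25, 7)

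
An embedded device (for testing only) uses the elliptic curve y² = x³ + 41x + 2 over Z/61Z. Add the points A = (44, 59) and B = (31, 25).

(44, 59) + (31, 25). λ = (25 - 59)/(31 - 44) ≡ 27/48 mod 61. 48⁻¹ ≡ 14 (mod 61) since 48·14 = 672 ≡ 1, so λ ≡ 12.
  x = λ² - 44 - 31 = 144 - 75 ≡ 8; y = λ·(44 - 8) - 59 ≡ 7. → (8, 7)

(8, 7)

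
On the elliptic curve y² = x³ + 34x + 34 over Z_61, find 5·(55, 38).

(18, 16)

Write G = (55, 38).
Repeated addition: build up to 5G.
2G: tangent at (55, 38): λ = (3·55² + 34)/(2·38) ≡ 20/15. 15⁻¹ ≡ 57 (mod 61), so λ ≡ 20·57 ≡ 42.
  x = λ² - 55 - 55 = 1764 - 110 ≡ 7; y = λ·(55 - 7) - 38 ≡ 26. → (7, 26)
3G: (7, 26) + (55, 38). λ = (38 - 26)/(55 - 7) ≡ 12/48 mod 61. 48⁻¹ ≡ 14 (mod 61) since 48·14 = 672 ≡ 1, so λ ≡ 46.
  x = λ² - 7 - 55 = 2116 - 62 ≡ 41; y = λ·(7 - 41) - 26 ≡ 57. → (41, 57)
4G: (41, 57) + (55, 38). λ = (38 - 57)/(55 - 41) ≡ 42/14 mod 61. 14⁻¹ ≡ 48 (mod 61), so λ ≡ 3.
  x = λ² - 41 - 55 = 9 - 96 ≡ 35; y = λ·(41 - 35) - 57 ≡ 22. → (35, 22)
5G: (35, 22) + (55, 38). λ = (38 - 22)/(55 - 35) ≡ 16/20 mod 61. 20⁻¹ ≡ 58 (mod 61) since 20·58 = 1160 ≡ 1, so λ ≡ 13.
  x = λ² - 35 - 55 = 169 - 90 ≡ 18; y = λ·(35 - 18) - 22 ≡ 16. → (18, 16)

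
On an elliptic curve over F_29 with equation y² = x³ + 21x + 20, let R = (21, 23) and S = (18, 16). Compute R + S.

(21, 23) + (18, 16). λ = (16 - 23)/(18 - 21) ≡ 22/26 mod 29. 26⁻¹ ≡ 19 (mod 29), so λ ≡ 12.
  x = λ² - 21 - 18 = 144 - 39 ≡ 18; y = λ·(21 - 18) - 23 ≡ 13. → (18, 13)

(18, 13)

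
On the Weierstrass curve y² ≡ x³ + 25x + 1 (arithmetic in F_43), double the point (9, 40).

(23, 12)

tangent at (9, 40): λ = (3·9² + 25)/(2·40) ≡ 10/37. 37⁻¹ ≡ 7 (mod 43) since 37·7 = 259 ≡ 1, so λ ≡ 10·7 ≡ 27.
  x = λ² - 9 - 9 = 729 - 18 ≡ 23; y = λ·(9 - 23) - 40 ≡ 12. → (23, 12)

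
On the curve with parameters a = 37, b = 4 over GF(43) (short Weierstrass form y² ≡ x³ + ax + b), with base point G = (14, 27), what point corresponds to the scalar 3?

Repeated addition: build up to 3G.
2G: tangent at (14, 27): λ = (3·14² + 37)/(2·27) ≡ 23/11. 11⁻¹ ≡ 4 (mod 43) since 11·4 = 44 ≡ 1, so λ ≡ 23·4 ≡ 6.
  x = λ² - 14 - 14 = 36 - 28 ≡ 8; y = λ·(14 - 8) - 27 ≡ 9. → (8, 9)
3G: (8, 9) + (14, 27). λ = (27 - 9)/(14 - 8) ≡ 18/6 mod 43. 6⁻¹ ≡ 36 (mod 43), so λ ≡ 3.
  x = λ² - 8 - 14 = 9 - 22 ≡ 30; y = λ·(8 - 30) - 9 ≡ 11. → (30, 11)

(30, 11)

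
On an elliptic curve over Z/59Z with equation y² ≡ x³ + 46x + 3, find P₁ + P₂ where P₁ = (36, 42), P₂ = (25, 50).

(36, 42) + (25, 50). λ = (50 - 42)/(25 - 36) ≡ 8/48 mod 59. 48⁻¹ ≡ 16 (mod 59) since 48·16 = 768 ≡ 1, so λ ≡ 10.
  x = λ² - 36 - 25 = 100 - 61 ≡ 39; y = λ·(36 - 39) - 42 ≡ 46. → (39, 46)

(39, 46)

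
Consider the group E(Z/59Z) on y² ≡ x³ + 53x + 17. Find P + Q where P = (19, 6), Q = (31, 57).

(19, 6) + (31, 57). λ = (57 - 6)/(31 - 19) ≡ 51/12 mod 59. 12⁻¹ ≡ 5 (mod 59) since 12·5 = 60 ≡ 1, so λ ≡ 19.
  x = λ² - 19 - 31 = 361 - 50 ≡ 16; y = λ·(19 - 16) - 6 ≡ 51. → (16, 51)

(16, 51)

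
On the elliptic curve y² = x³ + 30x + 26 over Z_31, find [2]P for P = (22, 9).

tangent at (22, 9): λ = (3·22² + 30)/(2·9) ≡ 25/18. 18⁻¹ ≡ 19 (mod 31), so λ ≡ 25·19 ≡ 10.
  x = λ² - 22 - 22 = 100 - 44 ≡ 25; y = λ·(22 - 25) - 9 ≡ 23. → (25, 23)

(25, 23)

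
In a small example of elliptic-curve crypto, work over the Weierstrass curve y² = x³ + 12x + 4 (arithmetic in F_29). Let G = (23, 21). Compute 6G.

Double-and-add on 6 = (110)₂. Start with G = (23, 21) for the leading 1-bit.
double: tangent at (23, 21): λ = (3·23² + 12)/(2·21) ≡ 4/13. 13⁻¹ ≡ 9 (mod 29) since 13·9 = 117 ≡ 1, so λ ≡ 4·9 ≡ 7.
  x = λ² - 23 - 23 = 49 - 46 ≡ 3; y = λ·(23 - 3) - 21 ≡ 3. → (3, 3)
add G: (3, 3) + (23, 21). λ = (21 - 3)/(23 - 3) ≡ 18/20 mod 29. 20⁻¹ ≡ 16 (mod 29), so λ ≡ 27.
  x = λ² - 3 - 23 = 729 - 26 ≡ 7; y = λ·(3 - 7) - 3 ≡ 5. → (7, 5)
double: tangent at (7, 5): λ = (3·7² + 12)/(2·5) ≡ 14/10. 10⁻¹ ≡ 3 (mod 29), so λ ≡ 14·3 ≡ 13.
  x = λ² - 7 - 7 = 169 - 14 ≡ 10; y = λ·(7 - 10) - 5 ≡ 14. → (10, 14)

(10, 14)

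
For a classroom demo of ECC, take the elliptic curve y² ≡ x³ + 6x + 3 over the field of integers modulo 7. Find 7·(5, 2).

Write G = (5, 2).
Repeated addition: build up to 7G.
2G: tangent at (5, 2): λ = (3·5² + 6)/(2·2) ≡ 4/4. 4⁻¹ ≡ 2 (mod 7) since 4·2 = 8 ≡ 1, so λ ≡ 4·2 ≡ 1.
  x = λ² - 5 - 5 = 1 - 10 ≡ 5; y = λ·(5 - 5) - 2 ≡ 5. → (5, 5)
3G: (5, 5) + (5, 2): same x and y₁ ≡ -y₂, so the sum is 𝒪.
4G: 𝒪 + (5, 2) = (5, 2) (identity).
5G: tangent at (5, 2): λ = (3·5² + 6)/(2·2) ≡ 4/4. 4⁻¹ ≡ 2 (mod 7), so λ ≡ 4·2 ≡ 1.
  x = λ² - 5 - 5 = 1 - 10 ≡ 5; y = λ·(5 - 5) - 2 ≡ 5. → (5, 5)
6G: (5, 5) + (5, 2): same x and y₁ ≡ -y₂, so the sum is 𝒪.
7G: 𝒪 + (5, 2) = (5, 2) (identity).

(5, 2)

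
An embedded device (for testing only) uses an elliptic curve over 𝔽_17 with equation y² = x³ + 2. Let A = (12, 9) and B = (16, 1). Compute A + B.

(12, 9) + (16, 1). λ = (1 - 9)/(16 - 12) ≡ 9/4 mod 17. 4⁻¹ ≡ 13 (mod 17) since 4·13 = 52 ≡ 1, so λ ≡ 15.
  x = λ² - 12 - 16 = 225 - 28 ≡ 10; y = λ·(12 - 10) - 9 ≡ 4. → (10, 4)

(10, 4)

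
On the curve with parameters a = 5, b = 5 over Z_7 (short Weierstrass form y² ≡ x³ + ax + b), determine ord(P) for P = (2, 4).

2P: tangent at (2, 4): λ = (3·2² + 5)/(2·4) ≡ 3/1. 1⁻¹ ≡ 1 (mod 7) since 1·1 = 1 ≡ 1, so λ ≡ 3·1 ≡ 3.
  x = λ² - 2 - 2 = 9 - 4 ≡ 5; y = λ·(2 - 5) - 4 ≡ 1. → (5, 1)
3P: (5, 1) + (2, 4). λ = (4 - 1)/(2 - 5) ≡ 3/4 mod 7. 4⁻¹ ≡ 2 (mod 7) since 4·2 = 8 ≡ 1, so λ ≡ 6.
  x = λ² - 5 - 2 = 36 - 7 ≡ 1; y = λ·(5 - 1) - 1 ≡ 2. → (1, 2)
4P: (1, 2) + (2, 4). λ = (4 - 2)/(2 - 1) ≡ 2/1 mod 7. 1⁻¹ ≡ 1 (mod 7) since 1·1 = 1 ≡ 1, so λ ≡ 2.
  x = λ² - 1 - 2 = 4 - 3 ≡ 1; y = λ·(1 - 1) - 2 ≡ 5. → (1, 5)
5P: (1, 5) + (2, 4). λ = (4 - 5)/(2 - 1) ≡ 6/1 mod 7. 1⁻¹ ≡ 1 (mod 7), so λ ≡ 6.
  x = λ² - 1 - 2 = 36 - 3 ≡ 5; y = λ·(1 - 5) - 5 ≡ 6. → (5, 6)
6P: (5, 6) + (2, 4). λ = (4 - 6)/(2 - 5) ≡ 5/4 mod 7. 4⁻¹ ≡ 2 (mod 7) since 4·2 = 8 ≡ 1, so λ ≡ 3.
  x = λ² - 5 - 2 = 9 - 7 ≡ 2; y = λ·(5 - 2) - 6 ≡ 3. → (2, 3)
7P: (2, 3) + (2, 4): same x and y₁ ≡ -y₂, so the sum is O.
7P = O, so the order is 7.

7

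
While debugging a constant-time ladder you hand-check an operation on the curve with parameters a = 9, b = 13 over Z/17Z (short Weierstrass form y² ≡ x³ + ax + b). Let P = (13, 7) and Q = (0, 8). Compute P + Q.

(3, 4)

(13, 7) + (0, 8). λ = (8 - 7)/(0 - 13) ≡ 1/4 mod 17. 4⁻¹ ≡ 13 (mod 17) since 4·13 = 52 ≡ 1, so λ ≡ 13.
  x = λ² - 13 - 0 = 169 - 13 ≡ 3; y = λ·(13 - 3) - 7 ≡ 4. → (3, 4)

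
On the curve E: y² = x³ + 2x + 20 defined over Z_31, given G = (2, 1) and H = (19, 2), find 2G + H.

(23, 9)

First 2G:
Repeated addition: build up to 2G.
2G: tangent at (2, 1): λ = (3·2² + 2)/(2·1) ≡ 14/2. 2⁻¹ ≡ 16 (mod 31), so λ ≡ 14·16 ≡ 7.
  x = λ² - 2 - 2 = 49 - 4 ≡ 14; y = λ·(2 - 14) - 1 ≡ 8. → (14, 8)
2G = (14, 8).
Finally 2G + H:
(14, 8) + (19, 2). λ = (2 - 8)/(19 - 14) ≡ 25/5 mod 31. 5⁻¹ ≡ 25 (mod 31), so λ ≡ 5.
  x = λ² - 14 - 19 = 25 - 33 ≡ 23; y = λ·(14 - 23) - 8 ≡ 9. → (23, 9)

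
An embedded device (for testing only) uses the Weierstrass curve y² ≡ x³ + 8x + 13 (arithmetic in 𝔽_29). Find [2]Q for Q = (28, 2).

(15, 12)

tangent at (28, 2): λ = (3·28² + 8)/(2·2) ≡ 11/4. 4⁻¹ ≡ 22 (mod 29) since 4·22 = 88 ≡ 1, so λ ≡ 11·22 ≡ 10.
  x = λ² - 28 - 28 = 100 - 56 ≡ 15; y = λ·(28 - 15) - 2 ≡ 12. → (15, 12)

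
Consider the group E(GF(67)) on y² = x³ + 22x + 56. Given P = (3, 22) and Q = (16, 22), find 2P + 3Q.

First 2P:
Repeated addition: build up to 2P.
2P: tangent at (3, 22): λ = (3·3² + 22)/(2·22) ≡ 49/44. 44⁻¹ ≡ 32 (mod 67) since 44·32 = 1408 ≡ 1, so λ ≡ 49·32 ≡ 27.
  x = λ² - 3 - 3 = 729 - 6 ≡ 53; y = λ·(3 - 53) - 22 ≡ 35. → (53, 35)
2P = (53, 35).
Next 3Q:
Repeated addition: build up to 3Q.
2Q: tangent at (16, 22): λ = (3·16² + 22)/(2·22) ≡ 53/44. 44⁻¹ ≡ 32 (mod 67), so λ ≡ 53·32 ≡ 21.
  x = λ² - 16 - 16 = 441 - 32 ≡ 7; y = λ·(16 - 7) - 22 ≡ 33. → (7, 33)
3Q: (7, 33) + (16, 22). λ = (22 - 33)/(16 - 7) ≡ 56/9 mod 67. 9⁻¹ ≡ 15 (mod 67) since 9·15 = 135 ≡ 1, so λ ≡ 36.
  x = λ² - 7 - 16 = 1296 - 23 ≡ 0; y = λ·(7 - 0) - 33 ≡ 18. → (0, 18)
3Q = (0, 18).
Finally 2P + 3Q:
(53, 35) + (0, 18). λ = (18 - 35)/(0 - 53) ≡ 50/14 mod 67. 14⁻¹ ≡ 24 (mod 67) since 14·24 = 336 ≡ 1, so λ ≡ 61.
  x = λ² - 53 - 0 = 3721 - 53 ≡ 50; y = λ·(53 - 50) - 35 ≡ 14. → (50, 14)

(50, 14)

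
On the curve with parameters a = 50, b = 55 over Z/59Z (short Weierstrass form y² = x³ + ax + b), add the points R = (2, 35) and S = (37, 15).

(42, 30)

(2, 35) + (37, 15). λ = (15 - 35)/(37 - 2) ≡ 39/35 mod 59. 35⁻¹ ≡ 27 (mod 59), so λ ≡ 50.
  x = λ² - 2 - 37 = 2500 - 39 ≡ 42; y = λ·(2 - 42) - 35 ≡ 30. → (42, 30)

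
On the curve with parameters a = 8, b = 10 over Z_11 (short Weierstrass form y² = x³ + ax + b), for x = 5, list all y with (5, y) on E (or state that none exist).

none

x³ + 8x + 10 = 175 ≡ 10 (mod 11).
10 is a non-residue mod 11; no y exists.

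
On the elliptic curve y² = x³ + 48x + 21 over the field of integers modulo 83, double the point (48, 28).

tangent at (48, 28): λ = (3·48² + 48)/(2·28) ≡ 71/56. 56⁻¹ ≡ 43 (mod 83), so λ ≡ 71·43 ≡ 65.
  x = λ² - 48 - 48 = 4225 - 96 ≡ 62; y = λ·(48 - 62) - 28 ≡ 58. → (62, 58)

(62, 58)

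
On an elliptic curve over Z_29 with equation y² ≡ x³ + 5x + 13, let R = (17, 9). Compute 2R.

(19, 23)

tangent at (17, 9): λ = (3·17² + 5)/(2·9) ≡ 2/18. 18⁻¹ ≡ 21 (mod 29), so λ ≡ 2·21 ≡ 13.
  x = λ² - 17 - 17 = 169 - 34 ≡ 19; y = λ·(17 - 19) - 9 ≡ 23. → (19, 23)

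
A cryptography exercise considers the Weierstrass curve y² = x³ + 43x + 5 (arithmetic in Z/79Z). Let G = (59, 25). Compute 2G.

(44, 24)

tangent at (59, 25): λ = (3·59² + 43)/(2·25) ≡ 58/50. 50⁻¹ ≡ 49 (mod 79), so λ ≡ 58·49 ≡ 77.
  x = λ² - 59 - 59 = 5929 - 118 ≡ 44; y = λ·(59 - 44) - 25 ≡ 24. → (44, 24)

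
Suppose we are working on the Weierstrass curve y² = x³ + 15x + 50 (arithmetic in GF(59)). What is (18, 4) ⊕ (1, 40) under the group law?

(18, 4) + (1, 40). λ = (40 - 4)/(1 - 18) ≡ 36/42 mod 59. 42⁻¹ ≡ 52 (mod 59) since 42·52 = 2184 ≡ 1, so λ ≡ 43.
  x = λ² - 18 - 1 = 1849 - 19 ≡ 1; y = λ·(18 - 1) - 4 ≡ 19. → (1, 19)

(1, 19)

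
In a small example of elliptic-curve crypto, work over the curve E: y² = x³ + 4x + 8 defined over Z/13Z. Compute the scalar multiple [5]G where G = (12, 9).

(1, 0)

Repeated addition: build up to 5G.
2G: tangent at (12, 9): λ = (3·12² + 4)/(2·9) ≡ 7/5. 5⁻¹ ≡ 8 (mod 13), so λ ≡ 7·8 ≡ 4.
  x = λ² - 12 - 12 = 16 - 24 ≡ 5; y = λ·(12 - 5) - 9 ≡ 6. → (5, 6)
3G: (5, 6) + (12, 9). λ = (9 - 6)/(12 - 5) ≡ 3/7 mod 13. 7⁻¹ ≡ 2 (mod 13), so λ ≡ 6.
  x = λ² - 5 - 12 = 36 - 17 ≡ 6; y = λ·(5 - 6) - 6 ≡ 1. → (6, 1)
4G: (6, 1) + (12, 9). λ = (9 - 1)/(12 - 6) ≡ 8/6 mod 13. 6⁻¹ ≡ 11 (mod 13) since 6·11 = 66 ≡ 1, so λ ≡ 10.
  x = λ² - 6 - 12 = 100 - 18 ≡ 4; y = λ·(6 - 4) - 1 ≡ 6. → (4, 6)
5G: (4, 6) + (12, 9). λ = (9 - 6)/(12 - 4) ≡ 3/8 mod 13. 8⁻¹ ≡ 5 (mod 13) since 8·5 = 40 ≡ 1, so λ ≡ 2.
  x = λ² - 4 - 12 = 4 - 16 ≡ 1; y = λ·(4 - 1) - 6 ≡ 0. → (1, 0)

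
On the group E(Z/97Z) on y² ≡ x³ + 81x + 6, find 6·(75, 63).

Write G = (75, 63).
Double-and-add on 6 = (110)₂. Start with G = (75, 63) for the leading 1-bit.
double: tangent at (75, 63): λ = (3·75² + 81)/(2·63) ≡ 78/29. 29⁻¹ ≡ 87 (mod 97) since 29·87 = 2523 ≡ 1, so λ ≡ 78·87 ≡ 93.
  x = λ² - 75 - 75 = 8649 - 150 ≡ 60; y = λ·(75 - 60) - 63 ≡ 71. → (60, 71)
add G: (60, 71) + (75, 63). λ = (63 - 71)/(75 - 60) ≡ 89/15 mod 97. 15⁻¹ ≡ 13 (mod 97), so λ ≡ 90.
  x = λ² - 60 - 75 = 8100 - 135 ≡ 11; y = λ·(60 - 11) - 71 ≡ 71. → (11, 71)
double: tangent at (11, 71): λ = (3·11² + 81)/(2·71) ≡ 56/45. 45⁻¹ ≡ 69 (mod 97), so λ ≡ 56·69 ≡ 81.
  x = λ² - 11 - 11 = 6561 - 22 ≡ 40; y = λ·(11 - 40) - 71 ≡ 5. → (40, 5)

(40, 5)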